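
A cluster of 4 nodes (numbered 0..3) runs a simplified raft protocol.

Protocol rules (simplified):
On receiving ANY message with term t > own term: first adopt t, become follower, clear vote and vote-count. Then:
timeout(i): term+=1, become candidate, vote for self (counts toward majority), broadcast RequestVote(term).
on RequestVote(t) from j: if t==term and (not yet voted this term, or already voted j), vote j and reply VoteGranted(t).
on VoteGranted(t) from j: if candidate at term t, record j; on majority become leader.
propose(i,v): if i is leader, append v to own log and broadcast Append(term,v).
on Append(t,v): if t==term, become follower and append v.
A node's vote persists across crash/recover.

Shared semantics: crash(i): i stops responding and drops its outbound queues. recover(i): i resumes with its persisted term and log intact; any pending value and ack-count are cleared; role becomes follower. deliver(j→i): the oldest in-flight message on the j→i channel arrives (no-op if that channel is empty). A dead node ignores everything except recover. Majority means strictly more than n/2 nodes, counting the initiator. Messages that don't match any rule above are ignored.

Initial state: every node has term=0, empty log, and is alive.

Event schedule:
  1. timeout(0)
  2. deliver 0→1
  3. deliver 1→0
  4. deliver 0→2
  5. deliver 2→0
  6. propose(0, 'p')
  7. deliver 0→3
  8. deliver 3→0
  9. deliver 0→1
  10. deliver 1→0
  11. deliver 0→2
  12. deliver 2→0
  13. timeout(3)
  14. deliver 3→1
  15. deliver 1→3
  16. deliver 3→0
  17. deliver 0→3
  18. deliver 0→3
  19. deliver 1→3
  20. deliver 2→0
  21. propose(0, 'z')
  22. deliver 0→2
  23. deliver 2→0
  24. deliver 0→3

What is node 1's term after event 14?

2

1. timeout(0):  <0:cand t1 ->
2. deliver 0→1:  <1:foll t1 ->
3. deliver 1→0:  nop
4. deliver 0→2:  <2:foll t1 ->
5. deliver 2→0:  <0:lead t1 ->
6. propose(0,'p'):  <0:lead t1 p>
7. deliver 0→3:  <3:foll t1 ->
8. deliver 3→0:  nop
9. deliver 0→1:  <1:foll t1 p>
10. deliver 1→0:  nop
11. deliver 0→2:  <2:foll t1 p>
12. deliver 2→0:  nop
13. timeout(3):  <3:cand t2 ->
14. deliver 3→1:  <1:foll t2 p>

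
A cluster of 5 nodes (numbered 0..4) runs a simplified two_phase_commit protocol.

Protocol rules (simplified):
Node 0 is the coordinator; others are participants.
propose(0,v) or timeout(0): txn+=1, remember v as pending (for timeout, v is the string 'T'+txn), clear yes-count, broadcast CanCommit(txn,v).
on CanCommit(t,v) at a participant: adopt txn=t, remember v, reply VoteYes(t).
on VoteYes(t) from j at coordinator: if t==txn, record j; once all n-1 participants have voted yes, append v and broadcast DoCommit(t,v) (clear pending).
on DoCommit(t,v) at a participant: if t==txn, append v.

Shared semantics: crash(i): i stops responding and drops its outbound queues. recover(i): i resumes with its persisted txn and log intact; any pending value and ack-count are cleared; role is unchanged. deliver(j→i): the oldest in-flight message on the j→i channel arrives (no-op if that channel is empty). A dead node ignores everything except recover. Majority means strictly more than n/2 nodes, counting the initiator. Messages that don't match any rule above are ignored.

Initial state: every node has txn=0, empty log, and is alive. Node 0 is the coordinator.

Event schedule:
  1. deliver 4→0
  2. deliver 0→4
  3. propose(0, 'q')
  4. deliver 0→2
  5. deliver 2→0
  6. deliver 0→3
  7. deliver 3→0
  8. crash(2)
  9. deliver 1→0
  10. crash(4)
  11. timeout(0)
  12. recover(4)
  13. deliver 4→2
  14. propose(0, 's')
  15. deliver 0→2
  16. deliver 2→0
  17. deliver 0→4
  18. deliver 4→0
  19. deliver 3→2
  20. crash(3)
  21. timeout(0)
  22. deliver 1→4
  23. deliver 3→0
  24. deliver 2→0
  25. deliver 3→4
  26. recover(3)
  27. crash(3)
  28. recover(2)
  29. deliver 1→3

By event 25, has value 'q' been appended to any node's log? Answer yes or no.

[1] deliver 4→0 → ∅
[2] deliver 0→4 → ∅
[3] propose(0,'q') → N0(coor t1 [-])
[4] deliver 0→2 → N2(part t1 [-])
[5] deliver 2→0 → ∅
[6] deliver 0→3 → N3(part t1 [-])
[7] deliver 3→0 → ∅
[8] crash(2) → N2(✗part t1 [-])
[9] deliver 1→0 → ∅
[10] crash(4) → N4(✗part t0 [-])
[11] timeout(0) → N0(coor t2 [-])
[12] recover(4) → N4(part t0 [-])
[13] deliver 4→2 → ∅
[14] propose(0,'s') → N0(coor t3 [-])
[15] deliver 0→2 → ∅
[16] deliver 2→0 → ∅
[17] deliver 0→4 → N4(part t1 [-])
[18] deliver 4→0 → ∅
[19] deliver 3→2 → ∅
[20] crash(3) → N3(✗part t1 [-])
[21] timeout(0) → N0(coor t4 [-])
[22] deliver 1→4 → ∅
[23] deliver 3→0 → ∅
[24] deliver 2→0 → ∅
[25] deliver 3→4 → ∅

no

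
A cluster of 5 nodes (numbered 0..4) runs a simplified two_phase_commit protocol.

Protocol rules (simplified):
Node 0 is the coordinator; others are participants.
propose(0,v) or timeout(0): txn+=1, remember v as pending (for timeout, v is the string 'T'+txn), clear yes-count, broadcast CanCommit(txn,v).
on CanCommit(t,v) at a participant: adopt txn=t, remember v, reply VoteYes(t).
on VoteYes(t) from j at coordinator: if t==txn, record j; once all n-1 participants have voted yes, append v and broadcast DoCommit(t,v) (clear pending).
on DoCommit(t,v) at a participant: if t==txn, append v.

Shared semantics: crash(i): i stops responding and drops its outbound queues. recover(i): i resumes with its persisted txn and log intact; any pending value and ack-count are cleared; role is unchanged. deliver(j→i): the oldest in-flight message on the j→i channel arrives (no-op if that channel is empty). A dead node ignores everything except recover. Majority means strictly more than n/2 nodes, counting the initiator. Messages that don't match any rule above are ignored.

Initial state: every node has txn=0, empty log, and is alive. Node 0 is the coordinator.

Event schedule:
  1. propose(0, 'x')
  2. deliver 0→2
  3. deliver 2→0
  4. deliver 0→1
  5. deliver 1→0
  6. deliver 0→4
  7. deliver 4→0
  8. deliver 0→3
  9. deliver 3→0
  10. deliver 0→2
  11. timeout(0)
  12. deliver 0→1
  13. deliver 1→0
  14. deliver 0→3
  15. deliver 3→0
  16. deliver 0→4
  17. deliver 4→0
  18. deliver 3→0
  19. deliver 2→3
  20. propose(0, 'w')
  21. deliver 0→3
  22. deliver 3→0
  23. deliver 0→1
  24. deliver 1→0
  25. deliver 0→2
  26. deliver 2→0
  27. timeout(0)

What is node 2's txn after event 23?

step 1 propose(0,'x'): 0={coor,t=1,log=-}
step 2 deliver 0→2: 2={part,t=1,log=-}
step 3 deliver 2→0: —
step 4 deliver 0→1: 1={part,t=1,log=-}
step 5 deliver 1→0: —
step 6 deliver 0→4: 4={part,t=1,log=-}
step 7 deliver 4→0: —
step 8 deliver 0→3: 3={part,t=1,log=-}
step 9 deliver 3→0: 0={coor,t=1,log=x}
step 10 deliver 0→2: 2={part,t=1,log=x}
step 11 timeout(0): 0={coor,t=2,log=x}
step 12 deliver 0→1: 1={part,t=1,log=x}
step 13 deliver 1→0: —
step 14 deliver 0→3: 3={part,t=1,log=x}
step 15 deliver 3→0: —
step 16 deliver 0→4: 4={part,t=1,log=x}
step 17 deliver 4→0: —
step 18 deliver 3→0: —
step 19 deliver 2→3: —
step 20 propose(0,'w'): 0={coor,t=3,log=x}
step 21 deliver 0→3: 3={part,t=2,log=x}
step 22 deliver 3→0: —
step 23 deliver 0→1: 1={part,t=2,log=x}

1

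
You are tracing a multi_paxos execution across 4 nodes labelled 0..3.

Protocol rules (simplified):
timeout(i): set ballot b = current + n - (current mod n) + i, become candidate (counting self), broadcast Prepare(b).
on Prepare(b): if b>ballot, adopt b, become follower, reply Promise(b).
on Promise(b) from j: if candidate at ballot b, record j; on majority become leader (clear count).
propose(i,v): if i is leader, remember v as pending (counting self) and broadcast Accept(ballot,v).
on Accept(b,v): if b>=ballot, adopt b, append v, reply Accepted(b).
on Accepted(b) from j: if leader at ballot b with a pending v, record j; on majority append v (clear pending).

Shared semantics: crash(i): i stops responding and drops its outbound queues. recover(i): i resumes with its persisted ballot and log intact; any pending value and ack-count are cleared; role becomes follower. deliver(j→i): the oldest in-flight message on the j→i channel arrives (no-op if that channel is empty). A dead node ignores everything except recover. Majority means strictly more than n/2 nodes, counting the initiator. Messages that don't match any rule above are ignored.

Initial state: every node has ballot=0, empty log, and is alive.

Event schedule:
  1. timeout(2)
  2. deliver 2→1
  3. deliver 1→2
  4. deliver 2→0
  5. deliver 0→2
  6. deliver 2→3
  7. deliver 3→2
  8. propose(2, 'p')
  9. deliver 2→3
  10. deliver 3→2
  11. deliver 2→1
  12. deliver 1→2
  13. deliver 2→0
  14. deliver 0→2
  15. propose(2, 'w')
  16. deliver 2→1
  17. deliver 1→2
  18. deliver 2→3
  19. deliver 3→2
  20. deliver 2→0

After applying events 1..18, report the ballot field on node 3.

after 1 — timeout(2): n2:cand/b6/[-]
after 2 — deliver 2→1: n1:foll/b6/[-]
after 3 — deliver 1→2: ·
after 4 — deliver 2→0: n0:foll/b6/[-]
after 5 — deliver 0→2: n2:lead/b6/[-]
after 6 — deliver 2→3: n3:foll/b6/[-]
after 7 — deliver 3→2: ·
after 8 — propose(2,'p'): ·
after 9 — deliver 2→3: n3:foll/b6/[p]
after 10 — deliver 3→2: ·
after 11 — deliver 2→1: n1:foll/b6/[p]
after 12 — deliver 1→2: n2:lead/b6/[p]
after 13 — deliver 2→0: n0:foll/b6/[p]
after 14 — deliver 0→2: ·
after 15 — propose(2,'w'): ·
after 16 — deliver 2→1: n1:foll/b6/[p,w]
after 17 — deliver 1→2: ·
after 18 — deliver 2→3: n3:foll/b6/[p,w]

6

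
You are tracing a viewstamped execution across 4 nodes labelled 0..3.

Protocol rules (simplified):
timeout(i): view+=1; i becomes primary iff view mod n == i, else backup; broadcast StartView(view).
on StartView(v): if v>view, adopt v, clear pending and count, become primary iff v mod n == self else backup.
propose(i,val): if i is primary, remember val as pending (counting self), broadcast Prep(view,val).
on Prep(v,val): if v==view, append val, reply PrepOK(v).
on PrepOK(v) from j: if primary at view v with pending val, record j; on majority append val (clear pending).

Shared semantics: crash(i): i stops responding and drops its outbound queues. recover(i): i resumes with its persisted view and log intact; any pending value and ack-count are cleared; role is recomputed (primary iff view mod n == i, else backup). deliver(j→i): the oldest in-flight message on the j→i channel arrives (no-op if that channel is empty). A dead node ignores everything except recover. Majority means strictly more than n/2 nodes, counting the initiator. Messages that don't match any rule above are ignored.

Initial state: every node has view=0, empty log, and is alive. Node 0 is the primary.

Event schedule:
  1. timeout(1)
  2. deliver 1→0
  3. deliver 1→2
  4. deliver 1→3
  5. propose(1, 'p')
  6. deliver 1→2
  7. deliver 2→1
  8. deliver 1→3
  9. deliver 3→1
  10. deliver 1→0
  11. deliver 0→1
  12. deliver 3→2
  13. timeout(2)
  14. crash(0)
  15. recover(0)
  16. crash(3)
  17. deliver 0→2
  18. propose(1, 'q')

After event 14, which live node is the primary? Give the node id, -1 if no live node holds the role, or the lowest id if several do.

e1 timeout(1): 1[prim,v=1,-]
e2 deliver 1→0: 0[back,v=1,-]
e3 deliver 1→2: 2[back,v=1,-]
e4 deliver 1→3: 3[back,v=1,-]
e5 propose(1,'p'): ·
e6 deliver 1→2: 2[back,v=1,p]
e7 deliver 2→1: ·
e8 deliver 1→3: 3[back,v=1,p]
e9 deliver 3→1: 1[prim,v=1,p]
e10 deliver 1→0: 0[back,v=1,p]
e11 deliver 0→1: ·
e12 deliver 3→2: ·
e13 timeout(2): 2[prim,v=2,p]
e14 crash(0): 0[✗back,v=1,p]

1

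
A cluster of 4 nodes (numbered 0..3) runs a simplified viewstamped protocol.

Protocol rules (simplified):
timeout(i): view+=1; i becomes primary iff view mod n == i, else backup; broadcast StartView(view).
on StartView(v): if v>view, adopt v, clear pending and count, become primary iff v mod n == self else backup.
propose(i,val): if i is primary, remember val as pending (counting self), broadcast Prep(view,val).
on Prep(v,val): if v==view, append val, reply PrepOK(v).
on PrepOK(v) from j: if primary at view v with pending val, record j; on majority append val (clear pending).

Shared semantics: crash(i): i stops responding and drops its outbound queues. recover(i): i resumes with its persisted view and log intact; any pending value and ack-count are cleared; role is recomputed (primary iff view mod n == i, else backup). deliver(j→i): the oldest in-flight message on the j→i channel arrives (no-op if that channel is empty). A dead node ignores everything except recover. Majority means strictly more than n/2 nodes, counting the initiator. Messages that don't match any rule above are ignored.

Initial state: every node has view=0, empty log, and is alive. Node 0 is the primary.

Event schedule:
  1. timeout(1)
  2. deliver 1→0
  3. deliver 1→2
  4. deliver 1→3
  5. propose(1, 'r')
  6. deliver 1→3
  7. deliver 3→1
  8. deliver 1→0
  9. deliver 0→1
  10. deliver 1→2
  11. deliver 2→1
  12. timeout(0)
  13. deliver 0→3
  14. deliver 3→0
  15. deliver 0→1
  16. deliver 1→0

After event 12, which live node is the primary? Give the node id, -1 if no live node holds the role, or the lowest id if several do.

[1] timeout(1) → N1(prim v1 [-])
[2] deliver 1→0 → N0(back v1 [-])
[3] deliver 1→2 → N2(back v1 [-])
[4] deliver 1→3 → N3(back v1 [-])
[5] propose(1,'r') → ∅
[6] deliver 1→3 → N3(back v1 [r])
[7] deliver 3→1 → ∅
[8] deliver 1→0 → N0(back v1 [r])
[9] deliver 0→1 → N1(prim v1 [r])
[10] deliver 1→2 → N2(back v1 [r])
[11] deliver 2→1 → ∅
[12] timeout(0) → N0(back v2 [r])

1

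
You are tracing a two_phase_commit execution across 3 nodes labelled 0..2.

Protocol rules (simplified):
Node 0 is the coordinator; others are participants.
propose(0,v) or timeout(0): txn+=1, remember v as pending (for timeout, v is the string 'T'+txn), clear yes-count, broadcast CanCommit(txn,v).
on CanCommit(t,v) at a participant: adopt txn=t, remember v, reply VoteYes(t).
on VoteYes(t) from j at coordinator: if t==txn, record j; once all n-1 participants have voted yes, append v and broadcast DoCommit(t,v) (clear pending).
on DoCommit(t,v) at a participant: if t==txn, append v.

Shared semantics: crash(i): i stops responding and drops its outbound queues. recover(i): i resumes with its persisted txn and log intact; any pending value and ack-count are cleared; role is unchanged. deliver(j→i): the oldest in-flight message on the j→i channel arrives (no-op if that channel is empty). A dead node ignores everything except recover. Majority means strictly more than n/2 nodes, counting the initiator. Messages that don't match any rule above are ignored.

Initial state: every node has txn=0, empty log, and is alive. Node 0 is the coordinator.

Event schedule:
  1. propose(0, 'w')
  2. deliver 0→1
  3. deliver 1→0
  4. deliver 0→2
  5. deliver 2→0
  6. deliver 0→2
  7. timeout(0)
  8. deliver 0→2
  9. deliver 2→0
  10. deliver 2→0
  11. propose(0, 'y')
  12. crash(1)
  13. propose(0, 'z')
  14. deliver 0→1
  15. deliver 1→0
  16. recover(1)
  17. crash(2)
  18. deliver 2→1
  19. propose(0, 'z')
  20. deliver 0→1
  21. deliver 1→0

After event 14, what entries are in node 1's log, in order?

after 1 — propose(0,'w'): n0:coor/t1/[-]
after 2 — deliver 0→1: n1:part/t1/[-]
after 3 — deliver 1→0: ·
after 4 — deliver 0→2: n2:part/t1/[-]
after 5 — deliver 2→0: n0:coor/t1/[w]
after 6 — deliver 0→2: n2:part/t1/[w]
after 7 — timeout(0): n0:coor/t2/[w]
after 8 — deliver 0→2: n2:part/t2/[w]
after 9 — deliver 2→0: ·
after 10 — deliver 2→0: ·
after 11 — propose(0,'y'): n0:coor/t3/[w]
after 12 — crash(1): n1:✗part/t1/[-]
after 13 — propose(0,'z'): n0:coor/t4/[w]
after 14 — deliver 0→1: ·

empty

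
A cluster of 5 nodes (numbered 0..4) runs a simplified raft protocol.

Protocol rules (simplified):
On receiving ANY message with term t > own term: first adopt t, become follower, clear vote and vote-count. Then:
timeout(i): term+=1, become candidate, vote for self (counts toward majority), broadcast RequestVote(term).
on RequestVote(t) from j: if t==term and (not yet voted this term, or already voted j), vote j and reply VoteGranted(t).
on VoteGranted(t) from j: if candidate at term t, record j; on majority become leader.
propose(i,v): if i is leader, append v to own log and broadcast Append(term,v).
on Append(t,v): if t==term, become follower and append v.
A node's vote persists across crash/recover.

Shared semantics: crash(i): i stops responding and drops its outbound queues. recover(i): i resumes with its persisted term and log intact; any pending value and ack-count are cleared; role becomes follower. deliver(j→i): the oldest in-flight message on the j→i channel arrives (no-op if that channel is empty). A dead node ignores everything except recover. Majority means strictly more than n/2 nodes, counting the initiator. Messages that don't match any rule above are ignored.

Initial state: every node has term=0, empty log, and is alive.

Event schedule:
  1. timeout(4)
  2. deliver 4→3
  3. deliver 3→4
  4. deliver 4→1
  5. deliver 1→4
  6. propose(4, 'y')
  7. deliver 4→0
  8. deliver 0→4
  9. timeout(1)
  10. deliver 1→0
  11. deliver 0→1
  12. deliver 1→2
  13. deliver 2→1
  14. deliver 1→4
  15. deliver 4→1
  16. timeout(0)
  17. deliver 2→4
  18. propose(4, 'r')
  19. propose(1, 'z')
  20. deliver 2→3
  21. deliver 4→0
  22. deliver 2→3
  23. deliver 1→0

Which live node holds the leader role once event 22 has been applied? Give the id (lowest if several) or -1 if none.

1. timeout(4):  <4:cand t1 ->
2. deliver 4→3:  <3:foll t1 ->
3. deliver 3→4:  nop
4. deliver 4→1:  <1:foll t1 ->
5. deliver 1→4:  <4:lead t1 ->
6. propose(4,'y'):  <4:lead t1 y>
7. deliver 4→0:  <0:foll t1 ->
8. deliver 0→4:  nop
9. timeout(1):  <1:cand t2 ->
10. deliver 1→0:  <0:foll t2 ->
11. deliver 0→1:  nop
12. deliver 1→2:  <2:foll t2 ->
13. deliver 2→1:  <1:lead t2 ->
14. deliver 1→4:  <4:foll t2 y>
15. deliver 4→1:  nop
16. timeout(0):  <0:cand t3 ->
17. deliver 2→4:  nop
18. propose(4,'r'):  nop
19. propose(1,'z'):  <1:lead t2 z>
20. deliver 2→3:  nop
21. deliver 4→0:  nop
22. deliver 2→3:  nop

1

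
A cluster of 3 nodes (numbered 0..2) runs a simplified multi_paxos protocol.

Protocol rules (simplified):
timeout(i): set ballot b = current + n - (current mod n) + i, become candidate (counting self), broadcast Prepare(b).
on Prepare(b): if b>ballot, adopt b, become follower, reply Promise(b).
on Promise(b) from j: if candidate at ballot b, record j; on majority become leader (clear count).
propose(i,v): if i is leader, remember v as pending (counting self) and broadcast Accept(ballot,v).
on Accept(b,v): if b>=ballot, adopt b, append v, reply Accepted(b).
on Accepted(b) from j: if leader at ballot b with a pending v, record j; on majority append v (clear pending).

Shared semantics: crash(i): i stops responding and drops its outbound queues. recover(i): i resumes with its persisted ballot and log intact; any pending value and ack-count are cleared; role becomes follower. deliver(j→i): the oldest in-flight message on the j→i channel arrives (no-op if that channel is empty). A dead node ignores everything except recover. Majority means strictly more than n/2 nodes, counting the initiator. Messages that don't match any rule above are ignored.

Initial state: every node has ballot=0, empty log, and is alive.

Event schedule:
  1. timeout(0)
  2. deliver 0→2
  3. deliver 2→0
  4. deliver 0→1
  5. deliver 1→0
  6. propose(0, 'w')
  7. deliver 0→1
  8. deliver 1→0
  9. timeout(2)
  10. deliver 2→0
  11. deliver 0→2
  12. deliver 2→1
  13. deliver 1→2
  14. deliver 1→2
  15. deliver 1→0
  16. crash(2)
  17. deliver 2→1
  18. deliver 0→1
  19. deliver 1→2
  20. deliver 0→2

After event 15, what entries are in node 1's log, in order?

[1] timeout(0) → N0(cand b3 [-])
[2] deliver 0→2 → N2(foll b3 [-])
[3] deliver 2→0 → N0(lead b3 [-])
[4] deliver 0→1 → N1(foll b3 [-])
[5] deliver 1→0 → ∅
[6] propose(0,'w') → ∅
[7] deliver 0→1 → N1(foll b3 [w])
[8] deliver 1→0 → N0(lead b3 [w])
[9] timeout(2) → N2(cand b8 [-])
[10] deliver 2→0 → N0(foll b8 [w])
[11] deliver 0→2 → ∅
[12] deliver 2→1 → N1(foll b8 [w])
[13] deliver 1→2 → N2(lead b8 [-])
[14] deliver 1→2 → ∅
[15] deliver 1→0 → ∅

w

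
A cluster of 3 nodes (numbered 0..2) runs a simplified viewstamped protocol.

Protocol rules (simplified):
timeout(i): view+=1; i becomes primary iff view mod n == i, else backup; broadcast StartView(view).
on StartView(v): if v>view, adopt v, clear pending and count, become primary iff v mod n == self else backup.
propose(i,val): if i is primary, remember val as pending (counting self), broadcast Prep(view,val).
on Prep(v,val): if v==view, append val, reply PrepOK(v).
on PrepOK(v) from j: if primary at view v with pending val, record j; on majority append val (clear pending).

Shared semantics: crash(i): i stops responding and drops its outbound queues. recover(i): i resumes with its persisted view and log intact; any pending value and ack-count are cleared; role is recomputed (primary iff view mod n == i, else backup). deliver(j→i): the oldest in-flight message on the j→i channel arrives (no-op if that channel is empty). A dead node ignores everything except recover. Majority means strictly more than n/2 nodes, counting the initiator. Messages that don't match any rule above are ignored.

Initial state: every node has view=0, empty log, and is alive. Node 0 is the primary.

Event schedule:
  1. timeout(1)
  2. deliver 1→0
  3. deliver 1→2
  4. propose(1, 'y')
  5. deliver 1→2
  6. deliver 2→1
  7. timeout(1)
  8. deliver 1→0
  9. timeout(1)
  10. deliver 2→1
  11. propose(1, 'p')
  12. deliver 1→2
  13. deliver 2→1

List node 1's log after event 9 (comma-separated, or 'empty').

y

[1] timeout(1) → N1(prim v1 [-])
[2] deliver 1→0 → N0(back v1 [-])
[3] deliver 1→2 → N2(back v1 [-])
[4] propose(1,'y') → ∅
[5] deliver 1→2 → N2(back v1 [y])
[6] deliver 2→1 → N1(prim v1 [y])
[7] timeout(1) → N1(back v2 [y])
[8] deliver 1→0 → N0(back v1 [y])
[9] timeout(1) → N1(back v3 [y])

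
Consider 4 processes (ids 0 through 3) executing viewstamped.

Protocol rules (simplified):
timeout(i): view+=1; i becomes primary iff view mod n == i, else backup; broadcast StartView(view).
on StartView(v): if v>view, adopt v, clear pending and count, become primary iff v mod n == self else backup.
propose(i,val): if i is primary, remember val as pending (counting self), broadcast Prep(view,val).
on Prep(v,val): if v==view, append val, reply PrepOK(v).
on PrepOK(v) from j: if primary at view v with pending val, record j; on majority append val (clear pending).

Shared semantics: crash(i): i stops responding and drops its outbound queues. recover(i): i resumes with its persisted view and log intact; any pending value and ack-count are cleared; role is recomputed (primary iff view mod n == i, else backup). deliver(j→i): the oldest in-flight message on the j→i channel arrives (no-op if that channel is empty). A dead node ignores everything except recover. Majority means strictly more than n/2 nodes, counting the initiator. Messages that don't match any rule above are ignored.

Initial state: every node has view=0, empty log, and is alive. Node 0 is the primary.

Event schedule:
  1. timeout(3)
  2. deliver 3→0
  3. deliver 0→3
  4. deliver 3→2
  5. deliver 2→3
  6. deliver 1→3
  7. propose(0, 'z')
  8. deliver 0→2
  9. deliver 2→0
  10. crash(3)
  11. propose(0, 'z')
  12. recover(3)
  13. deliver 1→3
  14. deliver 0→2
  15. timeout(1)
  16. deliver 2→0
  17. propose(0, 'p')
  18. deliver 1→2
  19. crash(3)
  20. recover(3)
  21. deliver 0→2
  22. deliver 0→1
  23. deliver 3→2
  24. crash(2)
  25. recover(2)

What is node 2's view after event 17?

1

after 1 — timeout(3): n3:back/v1/[-]
after 2 — deliver 3→0: n0:back/v1/[-]
after 3 — deliver 0→3: ·
after 4 — deliver 3→2: n2:back/v1/[-]
after 5 — deliver 2→3: ·
after 6 — deliver 1→3: ·
after 7 — propose(0,'z'): ·
after 8 — deliver 0→2: ·
after 9 — deliver 2→0: ·
after 10 — crash(3): n3:✗back/v1/[-]
after 11 — propose(0,'z'): ·
after 12 — recover(3): n3:back/v1/[-]
after 13 — deliver 1→3: ·
after 14 — deliver 0→2: ·
after 15 — timeout(1): n1:prim/v1/[-]
after 16 — deliver 2→0: ·
after 17 — propose(0,'p'): ·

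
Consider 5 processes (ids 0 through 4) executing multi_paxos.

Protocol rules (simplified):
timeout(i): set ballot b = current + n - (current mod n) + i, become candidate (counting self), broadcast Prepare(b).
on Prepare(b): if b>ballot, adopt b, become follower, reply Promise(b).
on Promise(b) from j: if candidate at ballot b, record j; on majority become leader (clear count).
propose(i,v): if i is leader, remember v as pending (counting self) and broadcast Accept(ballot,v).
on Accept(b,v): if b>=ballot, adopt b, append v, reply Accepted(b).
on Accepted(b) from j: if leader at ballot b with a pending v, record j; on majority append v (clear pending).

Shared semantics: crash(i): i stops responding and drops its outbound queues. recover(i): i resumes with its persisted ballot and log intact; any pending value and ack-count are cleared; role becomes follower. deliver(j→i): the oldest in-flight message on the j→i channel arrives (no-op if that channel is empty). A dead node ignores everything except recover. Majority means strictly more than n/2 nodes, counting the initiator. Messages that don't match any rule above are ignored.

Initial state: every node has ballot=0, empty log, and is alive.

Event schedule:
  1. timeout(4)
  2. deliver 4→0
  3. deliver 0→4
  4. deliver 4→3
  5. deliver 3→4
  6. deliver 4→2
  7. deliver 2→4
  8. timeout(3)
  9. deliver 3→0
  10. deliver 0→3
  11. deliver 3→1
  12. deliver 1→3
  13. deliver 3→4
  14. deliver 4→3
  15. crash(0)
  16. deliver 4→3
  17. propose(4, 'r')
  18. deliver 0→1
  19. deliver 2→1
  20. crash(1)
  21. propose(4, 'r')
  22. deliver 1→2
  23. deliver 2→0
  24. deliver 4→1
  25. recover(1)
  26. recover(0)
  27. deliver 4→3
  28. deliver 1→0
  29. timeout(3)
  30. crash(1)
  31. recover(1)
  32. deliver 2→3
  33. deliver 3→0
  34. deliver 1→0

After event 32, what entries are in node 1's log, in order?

empty

1. timeout(4):  <4:cand b9 ->
2. deliver 4→0:  <0:foll b9 ->
3. deliver 0→4:  nop
4. deliver 4→3:  <3:foll b9 ->
5. deliver 3→4:  <4:lead b9 ->
6. deliver 4→2:  <2:foll b9 ->
7. deliver 2→4:  nop
8. timeout(3):  <3:cand b13 ->
9. deliver 3→0:  <0:foll b13 ->
10. deliver 0→3:  nop
11. deliver 3→1:  <1:foll b13 ->
12. deliver 1→3:  <3:lead b13 ->
13. deliver 3→4:  <4:foll b13 ->
14. deliver 4→3:  nop
15. crash(0):  <0:✗foll b13 ->
16. deliver 4→3:  nop
17. propose(4,'r'):  nop
18. deliver 0→1:  nop
19. deliver 2→1:  nop
20. crash(1):  <1:✗foll b13 ->
21. propose(4,'r'):  nop
22. deliver 1→2:  nop
23. deliver 2→0:  nop
24. deliver 4→1:  nop
25. recover(1):  <1:foll b13 ->
26. recover(0):  <0:foll b13 ->
27. deliver 4→3:  nop
28. deliver 1→0:  nop
29. timeout(3):  <3:cand b18 ->
30. crash(1):  <1:✗foll b13 ->
31. recover(1):  <1:foll b13 ->
32. deliver 2→3:  nop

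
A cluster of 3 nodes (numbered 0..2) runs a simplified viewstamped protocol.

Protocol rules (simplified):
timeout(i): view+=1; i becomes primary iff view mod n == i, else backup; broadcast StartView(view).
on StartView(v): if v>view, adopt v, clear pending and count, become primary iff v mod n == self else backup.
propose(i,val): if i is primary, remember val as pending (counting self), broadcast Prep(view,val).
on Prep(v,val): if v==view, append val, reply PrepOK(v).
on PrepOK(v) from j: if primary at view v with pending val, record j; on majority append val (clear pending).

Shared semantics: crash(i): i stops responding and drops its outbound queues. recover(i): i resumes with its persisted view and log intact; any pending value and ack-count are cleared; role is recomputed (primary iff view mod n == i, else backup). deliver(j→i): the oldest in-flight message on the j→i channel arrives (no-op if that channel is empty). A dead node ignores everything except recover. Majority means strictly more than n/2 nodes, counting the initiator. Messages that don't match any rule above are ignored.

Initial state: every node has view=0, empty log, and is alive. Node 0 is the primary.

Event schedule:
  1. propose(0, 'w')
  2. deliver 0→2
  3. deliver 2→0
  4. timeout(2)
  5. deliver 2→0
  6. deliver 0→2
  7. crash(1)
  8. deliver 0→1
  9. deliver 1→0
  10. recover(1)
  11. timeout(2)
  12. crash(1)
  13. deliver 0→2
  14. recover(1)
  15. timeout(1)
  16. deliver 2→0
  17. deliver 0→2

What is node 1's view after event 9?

step 1 propose(0,'w'): —
step 2 deliver 0→2: 2={back,v=0,log=w}
step 3 deliver 2→0: 0={prim,v=0,log=w}
step 4 timeout(2): 2={back,v=1,log=w}
step 5 deliver 2→0: 0={back,v=1,log=w}
step 6 deliver 0→2: —
step 7 crash(1): 1={✗back,v=0,log=-}
step 8 deliver 0→1: —
step 9 deliver 1→0: —

0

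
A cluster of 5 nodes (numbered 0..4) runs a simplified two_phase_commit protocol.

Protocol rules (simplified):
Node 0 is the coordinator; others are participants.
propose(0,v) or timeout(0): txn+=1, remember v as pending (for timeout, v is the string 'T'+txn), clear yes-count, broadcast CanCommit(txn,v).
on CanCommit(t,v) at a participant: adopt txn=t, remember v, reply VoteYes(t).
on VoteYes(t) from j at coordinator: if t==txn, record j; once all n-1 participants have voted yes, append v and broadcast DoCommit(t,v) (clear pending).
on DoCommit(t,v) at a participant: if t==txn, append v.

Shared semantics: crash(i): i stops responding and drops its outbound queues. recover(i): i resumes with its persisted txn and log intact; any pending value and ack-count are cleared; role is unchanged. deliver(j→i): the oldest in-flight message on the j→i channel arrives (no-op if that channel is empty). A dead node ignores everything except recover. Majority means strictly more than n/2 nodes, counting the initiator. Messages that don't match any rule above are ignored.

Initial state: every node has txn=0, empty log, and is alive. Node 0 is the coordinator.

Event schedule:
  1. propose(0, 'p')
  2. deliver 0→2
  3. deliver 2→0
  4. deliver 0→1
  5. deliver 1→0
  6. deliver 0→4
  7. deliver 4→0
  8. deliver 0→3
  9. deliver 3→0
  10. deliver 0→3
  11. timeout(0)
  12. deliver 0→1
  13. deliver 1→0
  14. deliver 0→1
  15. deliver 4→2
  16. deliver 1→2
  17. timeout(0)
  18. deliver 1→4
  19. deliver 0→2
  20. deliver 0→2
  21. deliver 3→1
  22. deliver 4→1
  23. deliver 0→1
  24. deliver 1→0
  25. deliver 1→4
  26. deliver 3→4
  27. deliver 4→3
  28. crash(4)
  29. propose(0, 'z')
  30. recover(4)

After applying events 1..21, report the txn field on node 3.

step 1 propose(0,'p'): 0={coor,t=1,log=-}
step 2 deliver 0→2: 2={part,t=1,log=-}
step 3 deliver 2→0: —
step 4 deliver 0→1: 1={part,t=1,log=-}
step 5 deliver 1→0: —
step 6 deliver 0→4: 4={part,t=1,log=-}
step 7 deliver 4→0: —
step 8 deliver 0→3: 3={part,t=1,log=-}
step 9 deliver 3→0: 0={coor,t=1,log=p}
step 10 deliver 0→3: 3={part,t=1,log=p}
step 11 timeout(0): 0={coor,t=2,log=p}
step 12 deliver 0→1: 1={part,t=1,log=p}
step 13 deliver 1→0: —
step 14 deliver 0→1: 1={part,t=2,log=p}
step 15 deliver 4→2: —
step 16 deliver 1→2: —
step 17 timeout(0): 0={coor,t=3,log=p}
step 18 deliver 1→4: —
step 19 deliver 0→2: 2={part,t=1,log=p}
step 20 deliver 0→2: 2={part,t=2,log=p}
step 21 deliver 3→1: —

1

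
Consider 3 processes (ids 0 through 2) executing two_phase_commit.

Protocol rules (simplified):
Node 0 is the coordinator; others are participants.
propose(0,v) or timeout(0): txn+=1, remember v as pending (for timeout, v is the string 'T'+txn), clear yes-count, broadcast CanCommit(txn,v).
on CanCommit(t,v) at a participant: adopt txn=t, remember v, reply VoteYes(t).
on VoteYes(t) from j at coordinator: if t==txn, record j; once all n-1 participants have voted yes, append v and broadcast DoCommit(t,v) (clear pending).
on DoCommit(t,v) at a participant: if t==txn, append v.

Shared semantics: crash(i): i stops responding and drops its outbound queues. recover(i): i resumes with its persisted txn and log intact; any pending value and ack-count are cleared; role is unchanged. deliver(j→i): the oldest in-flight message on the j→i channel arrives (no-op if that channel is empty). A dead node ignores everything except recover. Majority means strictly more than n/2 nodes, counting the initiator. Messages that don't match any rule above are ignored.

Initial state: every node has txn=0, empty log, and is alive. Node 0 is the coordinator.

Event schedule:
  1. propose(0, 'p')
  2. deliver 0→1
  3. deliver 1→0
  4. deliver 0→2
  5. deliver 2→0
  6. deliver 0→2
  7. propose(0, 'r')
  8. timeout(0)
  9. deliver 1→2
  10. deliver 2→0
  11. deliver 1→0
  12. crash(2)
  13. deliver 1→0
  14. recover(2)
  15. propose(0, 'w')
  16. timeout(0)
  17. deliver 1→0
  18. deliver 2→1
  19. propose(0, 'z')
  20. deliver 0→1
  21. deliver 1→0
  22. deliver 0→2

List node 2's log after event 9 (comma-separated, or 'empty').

p

1. propose(0,'p'):  <0:coor t1 ->
2. deliver 0→1:  <1:part t1 ->
3. deliver 1→0:  nop
4. deliver 0→2:  <2:part t1 ->
5. deliver 2→0:  <0:coor t1 p>
6. deliver 0→2:  <2:part t1 p>
7. propose(0,'r'):  <0:coor t2 p>
8. timeout(0):  <0:coor t3 p>
9. deliver 1→2:  nop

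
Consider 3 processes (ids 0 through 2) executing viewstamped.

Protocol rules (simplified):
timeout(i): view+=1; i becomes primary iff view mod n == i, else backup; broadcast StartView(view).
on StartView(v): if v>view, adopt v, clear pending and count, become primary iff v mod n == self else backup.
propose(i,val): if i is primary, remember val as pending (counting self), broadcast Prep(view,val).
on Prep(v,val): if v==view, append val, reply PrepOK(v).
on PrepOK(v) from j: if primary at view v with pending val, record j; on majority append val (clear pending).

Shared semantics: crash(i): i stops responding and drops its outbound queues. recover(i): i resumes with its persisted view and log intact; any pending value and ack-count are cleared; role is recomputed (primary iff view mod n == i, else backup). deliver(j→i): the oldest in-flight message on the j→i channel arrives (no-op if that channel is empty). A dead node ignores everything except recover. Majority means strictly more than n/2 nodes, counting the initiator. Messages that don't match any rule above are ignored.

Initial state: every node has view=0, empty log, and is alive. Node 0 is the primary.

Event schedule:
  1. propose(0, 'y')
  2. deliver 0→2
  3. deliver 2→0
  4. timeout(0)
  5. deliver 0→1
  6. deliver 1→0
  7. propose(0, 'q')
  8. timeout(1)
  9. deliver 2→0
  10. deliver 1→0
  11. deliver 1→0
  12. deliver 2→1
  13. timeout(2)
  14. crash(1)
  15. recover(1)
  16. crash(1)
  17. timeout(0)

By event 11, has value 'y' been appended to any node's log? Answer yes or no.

[1] propose(0,'y') → ∅
[2] deliver 0→2 → N2(back v0 [y])
[3] deliver 2→0 → N0(prim v0 [y])
[4] timeout(0) → N0(back v1 [y])
[5] deliver 0→1 → N1(back v0 [y])
[6] deliver 1→0 → ∅
[7] propose(0,'q') → ∅
[8] timeout(1) → N1(prim v1 [y])
[9] deliver 2→0 → ∅
[10] deliver 1→0 → ∅
[11] deliver 1→0 → ∅

yes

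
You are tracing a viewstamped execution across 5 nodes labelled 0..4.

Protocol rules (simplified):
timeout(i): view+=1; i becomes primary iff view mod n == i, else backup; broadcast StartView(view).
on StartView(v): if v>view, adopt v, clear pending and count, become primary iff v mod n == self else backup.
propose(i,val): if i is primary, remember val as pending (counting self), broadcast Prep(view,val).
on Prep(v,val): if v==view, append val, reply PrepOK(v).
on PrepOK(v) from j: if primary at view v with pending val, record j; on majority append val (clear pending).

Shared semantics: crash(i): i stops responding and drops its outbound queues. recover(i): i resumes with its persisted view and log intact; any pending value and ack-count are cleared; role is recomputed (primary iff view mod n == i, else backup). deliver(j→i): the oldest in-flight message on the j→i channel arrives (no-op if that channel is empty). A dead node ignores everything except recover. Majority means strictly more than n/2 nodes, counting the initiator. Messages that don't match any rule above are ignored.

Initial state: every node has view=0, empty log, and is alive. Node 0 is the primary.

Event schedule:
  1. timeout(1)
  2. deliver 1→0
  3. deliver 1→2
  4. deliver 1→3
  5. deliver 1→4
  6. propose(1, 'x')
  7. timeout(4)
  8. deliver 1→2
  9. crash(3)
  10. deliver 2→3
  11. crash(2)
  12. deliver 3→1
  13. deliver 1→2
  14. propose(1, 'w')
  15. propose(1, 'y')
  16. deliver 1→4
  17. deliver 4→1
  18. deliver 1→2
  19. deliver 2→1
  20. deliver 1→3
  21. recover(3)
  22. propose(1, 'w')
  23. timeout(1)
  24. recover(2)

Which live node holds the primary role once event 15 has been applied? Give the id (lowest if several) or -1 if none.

1

step 1 timeout(1): 1={prim,v=1,log=-}
step 2 deliver 1→0: 0={back,v=1,log=-}
step 3 deliver 1→2: 2={back,v=1,log=-}
step 4 deliver 1→3: 3={back,v=1,log=-}
step 5 deliver 1→4: 4={back,v=1,log=-}
step 6 propose(1,'x'): —
step 7 timeout(4): 4={back,v=2,log=-}
step 8 deliver 1→2: 2={back,v=1,log=x}
step 9 crash(3): 3={✗back,v=1,log=-}
step 10 deliver 2→3: —
step 11 crash(2): 2={✗back,v=1,log=x}
step 12 deliver 3→1: —
step 13 deliver 1→2: —
step 14 propose(1,'w'): —
step 15 propose(1,'y'): —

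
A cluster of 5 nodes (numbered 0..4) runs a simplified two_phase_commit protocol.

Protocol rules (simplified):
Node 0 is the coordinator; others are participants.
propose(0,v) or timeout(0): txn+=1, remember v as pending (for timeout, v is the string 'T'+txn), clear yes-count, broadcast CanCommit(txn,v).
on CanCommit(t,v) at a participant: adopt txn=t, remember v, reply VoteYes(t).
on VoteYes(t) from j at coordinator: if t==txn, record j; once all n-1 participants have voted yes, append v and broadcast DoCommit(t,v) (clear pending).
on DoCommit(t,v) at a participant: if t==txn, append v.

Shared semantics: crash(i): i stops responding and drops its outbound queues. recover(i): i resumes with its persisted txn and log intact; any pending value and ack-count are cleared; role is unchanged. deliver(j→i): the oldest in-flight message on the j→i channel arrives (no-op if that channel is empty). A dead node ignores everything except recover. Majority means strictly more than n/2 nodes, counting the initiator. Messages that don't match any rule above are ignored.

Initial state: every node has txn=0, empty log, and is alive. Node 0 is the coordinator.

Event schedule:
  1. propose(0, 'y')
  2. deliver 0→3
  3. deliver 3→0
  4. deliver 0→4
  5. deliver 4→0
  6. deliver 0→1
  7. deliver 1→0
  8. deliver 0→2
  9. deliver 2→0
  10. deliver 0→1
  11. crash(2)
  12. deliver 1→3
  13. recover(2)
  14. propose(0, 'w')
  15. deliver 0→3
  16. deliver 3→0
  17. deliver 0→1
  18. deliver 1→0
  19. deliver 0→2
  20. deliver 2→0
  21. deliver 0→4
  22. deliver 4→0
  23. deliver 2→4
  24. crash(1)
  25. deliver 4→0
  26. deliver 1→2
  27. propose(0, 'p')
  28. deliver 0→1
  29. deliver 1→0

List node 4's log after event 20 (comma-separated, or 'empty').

empty

step 1 propose(0,'y'): 0={coor,t=1,log=-}
step 2 deliver 0→3: 3={part,t=1,log=-}
step 3 deliver 3→0: —
step 4 deliver 0→4: 4={part,t=1,log=-}
step 5 deliver 4→0: —
step 6 deliver 0→1: 1={part,t=1,log=-}
step 7 deliver 1→0: —
step 8 deliver 0→2: 2={part,t=1,log=-}
step 9 deliver 2→0: 0={coor,t=1,log=y}
step 10 deliver 0→1: 1={part,t=1,log=y}
step 11 crash(2): 2={✗part,t=1,log=-}
step 12 deliver 1→3: —
step 13 recover(2): 2={part,t=1,log=-}
step 14 propose(0,'w'): 0={coor,t=2,log=y}
step 15 deliver 0→3: 3={part,t=1,log=y}
step 16 deliver 3→0: —
step 17 deliver 0→1: 1={part,t=2,log=y}
step 18 deliver 1→0: —
step 19 deliver 0→2: 2={part,t=1,log=y}
step 20 deliver 2→0: —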